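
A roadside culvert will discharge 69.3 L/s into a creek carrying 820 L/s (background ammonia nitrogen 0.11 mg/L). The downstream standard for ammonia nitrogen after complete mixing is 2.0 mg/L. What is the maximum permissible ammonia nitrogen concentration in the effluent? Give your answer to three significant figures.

At the limit, (Qr·Cr + Qe·Cₑ)/(Qr + Qe) = 2.0:
Cₑ = (889.3·2.0 − 820.0·0.1100) / 69.30 = 24.36 mg/L.

24.4 mg/L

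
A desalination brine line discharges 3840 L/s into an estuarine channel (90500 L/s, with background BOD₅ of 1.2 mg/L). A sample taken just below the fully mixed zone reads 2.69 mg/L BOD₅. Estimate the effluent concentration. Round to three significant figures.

Mass balance: 90500·1.200 + 3840·Cₑ = 94340·2.690
→ Cₑ = (94340·2.690 − 90500·1.200) / 3840 = 37.81 mg/L.

37.8 mg/L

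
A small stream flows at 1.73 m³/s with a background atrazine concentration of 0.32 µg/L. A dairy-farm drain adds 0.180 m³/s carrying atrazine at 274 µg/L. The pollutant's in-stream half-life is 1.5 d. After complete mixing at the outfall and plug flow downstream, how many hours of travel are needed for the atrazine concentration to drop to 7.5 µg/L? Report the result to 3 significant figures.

Mixed concentration C = ΣQC/ΣQ = (1.730·0.3200 + 0.1800·274.0) / 1.910 = 49.87/1.910 = 26.11 µg/L.
Half-life 1.5 d → k = ln 2 / 1.5 = 0.4621 d⁻¹.
26.11·exp(−k·t) = 7.5 → t = ln(26.11/7.5)/k = 233200 s = 64.79 h.

64.8 h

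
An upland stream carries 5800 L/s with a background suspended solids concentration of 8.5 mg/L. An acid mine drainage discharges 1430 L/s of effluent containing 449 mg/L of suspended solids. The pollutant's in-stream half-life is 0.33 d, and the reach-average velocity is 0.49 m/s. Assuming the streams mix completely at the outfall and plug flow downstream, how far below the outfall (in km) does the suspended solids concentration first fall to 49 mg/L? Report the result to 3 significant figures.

Mixed concentration C = ΣQC/ΣQ = (5800·8.500 + 1430·449.0) / 7230 = 691400/7230 = 95.63 mg/L.
Half-life 0.33 d → k = ln 2 / 0.33 = 2.100 d⁻¹.
Set 95.63·exp(−k·t) = 49 → t = ln(95.63/49)/k = 27500 s = 7.640 h.
Distance = v·t = 0.49·27500 = 13480 m = 13.48 km.

13.5 km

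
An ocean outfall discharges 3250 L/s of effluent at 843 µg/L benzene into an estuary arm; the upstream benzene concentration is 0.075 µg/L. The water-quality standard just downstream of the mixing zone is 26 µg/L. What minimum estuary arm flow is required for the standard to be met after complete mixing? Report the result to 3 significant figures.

Set C_mix = 26: (Q·0.07500 + 3250·843.0) / (Q + 3250) = 26
→ Q = 3250·(843.0 − 26)/(26 − 0.07500) = 102400 L/s.

102000 L/s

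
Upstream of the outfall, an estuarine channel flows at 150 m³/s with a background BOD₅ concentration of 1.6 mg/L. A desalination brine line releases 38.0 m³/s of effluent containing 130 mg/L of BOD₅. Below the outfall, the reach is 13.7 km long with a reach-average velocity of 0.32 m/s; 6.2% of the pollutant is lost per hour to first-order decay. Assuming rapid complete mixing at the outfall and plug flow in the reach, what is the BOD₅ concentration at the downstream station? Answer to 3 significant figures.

Mixed concentration C = ΣQC/ΣQ = (150.0·1.600 + 38.00·130.0) / 188.0 = 5180/188.0 = 27.55 mg/L.
Travel time t = 13.7·1000 / 0.32 = 42810 s = 11.89 h.
6.2%/h lost → k = −ln(1 − 0.062) = 0.06401 h⁻¹.
After decay, C = 27.55 × e^(−kt) = 27.55 × 0.4671 = 12.87 mg/L.

12.9 mg/L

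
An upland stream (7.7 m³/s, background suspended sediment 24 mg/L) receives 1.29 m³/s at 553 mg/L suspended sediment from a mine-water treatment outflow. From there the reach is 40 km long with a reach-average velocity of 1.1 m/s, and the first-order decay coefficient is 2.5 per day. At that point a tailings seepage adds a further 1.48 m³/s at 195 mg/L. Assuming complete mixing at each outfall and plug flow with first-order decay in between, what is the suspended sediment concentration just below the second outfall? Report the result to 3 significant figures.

Flow-weighted average: C = (7.700·24.00 + 1.290·553.0) / 8.990 = 898.2/8.990 = 99.91 mg/L; combined flow 8.990 m³/s.
Travel time t = 40·1000 / 1.1 = 36360 s = 10.10 h.
After decay, C = 99.91 × e^(−kt) = 99.91 × 0.3492 = 34.89 mg/L.
Second outfall: C = (8.990·34.89 + 1.480·195.0)/10.47 = 57.52 mg/L.

57.5 mg/L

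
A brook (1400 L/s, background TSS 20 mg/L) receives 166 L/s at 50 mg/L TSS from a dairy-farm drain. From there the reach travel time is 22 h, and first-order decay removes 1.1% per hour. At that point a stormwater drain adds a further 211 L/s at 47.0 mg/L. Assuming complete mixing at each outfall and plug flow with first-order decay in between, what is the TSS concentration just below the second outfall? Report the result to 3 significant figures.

21.6 mg/L

After mixing, C = (1400·20.00 + 166.0·50.00) / 1566 = 36300/1566 = 23.18 mg/L; combined flow 1566 L/s.
1.1%/h lost → k = −ln(1 − 0.011) = 0.01106 h⁻¹.
Decay over the reach: 23.18·exp(−kt) = 23.18·0.7840 = 18.17 mg/L.
Second outfall: C = (1566·18.17 + 211.0·47.00)/1777 = 21.60 mg/L.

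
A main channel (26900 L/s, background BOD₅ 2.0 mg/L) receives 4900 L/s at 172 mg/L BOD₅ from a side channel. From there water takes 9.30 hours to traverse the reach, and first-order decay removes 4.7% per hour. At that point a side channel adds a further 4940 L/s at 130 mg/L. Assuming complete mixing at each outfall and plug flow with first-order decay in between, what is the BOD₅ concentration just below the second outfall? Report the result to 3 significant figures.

Mass balance: C = (26900·2.000 + 4900·172.0) / 31800 = 896600/31800 = 28.19 mg/L; combined flow 31800 L/s.
4.7%/h lost → k = −ln(1 − 0.047) = 0.04814 h⁻¹.
First-order decay: C = 28.19·exp(−k·t) = 28.19·0.6391 = 18.02 mg/L.
Second outfall: C = (31800·18.02 + 4940·130.0)/36740 = 33.08 mg/L.

33.1 mg/L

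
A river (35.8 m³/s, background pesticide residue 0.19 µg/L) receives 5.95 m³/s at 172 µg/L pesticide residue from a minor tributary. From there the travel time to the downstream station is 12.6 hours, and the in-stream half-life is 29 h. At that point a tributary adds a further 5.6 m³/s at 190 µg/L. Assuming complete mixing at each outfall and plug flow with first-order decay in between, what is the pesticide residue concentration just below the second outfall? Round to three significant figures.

38.6 µg/L

Mass balance: C = (35.80·0.1900 + 5.950·172.0) / 41.75 = 1030/41.75 = 24.68 µg/L; combined flow 41.75 m³/s.
Half-life 29 h → k = ln 2 / 29 = 0.02390 h⁻¹ = 0.5736 d⁻¹.
First-order decay: C = 24.68·exp(−k·t) = 24.68·0.7400 = 18.26 µg/L.
Second outfall: C = (41.75·18.26 + 5.600·190.0)/47.35 = 38.57 µg/L.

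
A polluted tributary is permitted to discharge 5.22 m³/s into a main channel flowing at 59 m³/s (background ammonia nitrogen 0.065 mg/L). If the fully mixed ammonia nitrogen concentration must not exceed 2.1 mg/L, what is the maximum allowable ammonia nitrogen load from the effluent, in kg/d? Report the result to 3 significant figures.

Mass balance at the limit: 59.00·0.06500 + 5.220·Cₑ = 64.22·2.1 → Cₑ = 25.10 mg/L.
Load = 5.220 m³/s × 25.10 g/m³ × 86 400 s/d = 11320 kg/d.

11300 kg/d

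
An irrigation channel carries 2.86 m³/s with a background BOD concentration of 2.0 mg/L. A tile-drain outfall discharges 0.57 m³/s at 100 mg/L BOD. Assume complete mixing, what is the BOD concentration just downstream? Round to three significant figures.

After mixing, C = (2.860·2.000 + 0.5700·100.0) / 3.430 = 62.72/3.430 = 18.29 mg/L.

18.3 mg/L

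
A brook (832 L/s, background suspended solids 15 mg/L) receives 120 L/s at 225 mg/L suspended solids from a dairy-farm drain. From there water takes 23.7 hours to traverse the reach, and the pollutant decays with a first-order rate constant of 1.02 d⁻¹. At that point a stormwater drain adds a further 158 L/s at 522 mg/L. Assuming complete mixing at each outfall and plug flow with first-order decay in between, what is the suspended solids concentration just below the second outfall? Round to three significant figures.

Conservation of mass: C = (832.0·15.00 + 120.0·225.0) / 952.0 = 39480/952.0 = 41.47 mg/L; combined flow 952.0 L/s.
Decay over the reach: 41.47·exp(−kt) = 41.47·0.3652 = 15.15 mg/L.
At the second outfall, C = (952.0·15.15 + 158.0·522.0) / (952.0 + 158.0) = 87.29 mg/L.

87.3 mg/L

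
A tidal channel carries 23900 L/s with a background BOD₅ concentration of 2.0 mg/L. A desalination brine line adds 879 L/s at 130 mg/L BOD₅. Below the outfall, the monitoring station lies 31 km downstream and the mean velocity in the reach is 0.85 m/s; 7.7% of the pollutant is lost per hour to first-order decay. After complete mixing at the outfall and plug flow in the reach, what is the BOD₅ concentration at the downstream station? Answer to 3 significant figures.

2.90 mg/L

After mixing, C = (23900·2.000 + 879.0·130.0) / 24780 = 162100/24780 = 6.541 mg/L.
Travel time t = 31·1000 / 0.85 = 36470 s = 10.13 h.
7.7%/h lost → k = −ln(1 − 0.077) = 0.08013 h⁻¹.
After decay, C = 6.541 × e^(−kt) = 6.541 × 0.4441 = 2.905 mg/L.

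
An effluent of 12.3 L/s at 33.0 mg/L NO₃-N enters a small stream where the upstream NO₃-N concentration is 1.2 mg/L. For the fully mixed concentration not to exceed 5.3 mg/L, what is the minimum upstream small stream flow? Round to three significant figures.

83.1 L/s

Set C_mix = 5.3: (Q·1.200 + 12.30·33.00) / (Q + 12.30) = 5.3
→ Q = 12.30·(33.00 − 5.3)/(5.3 − 1.200) = 83.10 L/s.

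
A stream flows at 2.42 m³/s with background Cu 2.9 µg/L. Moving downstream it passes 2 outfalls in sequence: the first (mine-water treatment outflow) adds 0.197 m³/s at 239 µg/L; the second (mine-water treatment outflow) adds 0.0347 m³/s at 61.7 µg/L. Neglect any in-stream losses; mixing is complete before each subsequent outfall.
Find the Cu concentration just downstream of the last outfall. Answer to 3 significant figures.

21.2 µg/L

After outfall 1: Q = 2.420 + 0.1970 = 2.617 m³/s; C = (2.420·2.900 + 0.1970·239.0)/2.617 = 20.67 µg/L.
After outfall 2: Q = 2.617 + 0.03470 = 2.652 m³/s; C = (2.617·20.67 + 0.03470·61.70)/2.652 = 21.21 µg/L.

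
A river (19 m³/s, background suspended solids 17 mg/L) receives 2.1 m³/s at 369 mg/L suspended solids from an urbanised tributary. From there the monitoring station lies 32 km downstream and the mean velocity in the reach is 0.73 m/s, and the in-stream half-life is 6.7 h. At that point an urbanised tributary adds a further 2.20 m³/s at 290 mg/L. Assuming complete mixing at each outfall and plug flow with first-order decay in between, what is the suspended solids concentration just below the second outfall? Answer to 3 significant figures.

40.8 mg/L

Conservation of mass: C = (19.00·17.00 + 2.100·369.0) / 21.10 = 1098/21.10 = 52.03 mg/L; combined flow 21.10 m³/s.
Travel time t = 32·1000 / 0.73 = 43840 s = 12.18 h.
Half-life 6.7 h → k = ln 2 / 6.7 = 0.1035 h⁻¹ = 2.483 d⁻¹.
First-order decay: C = 52.03·exp(−k·t) = 52.03·0.2837 = 14.76 mg/L.
Second outfall: C = (21.10·14.76 + 2.200·290.0)/23.30 = 40.75 mg/L.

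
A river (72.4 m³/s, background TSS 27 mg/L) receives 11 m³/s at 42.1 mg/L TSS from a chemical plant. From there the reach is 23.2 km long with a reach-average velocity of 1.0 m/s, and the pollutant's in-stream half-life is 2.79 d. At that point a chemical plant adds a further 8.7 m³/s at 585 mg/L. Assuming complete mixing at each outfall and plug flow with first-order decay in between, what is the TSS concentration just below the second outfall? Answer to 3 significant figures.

79.8 mg/L

Mass balance: C = (72.40·27.00 + 11.00·42.10) / 83.40 = 2418/83.40 = 28.99 mg/L; combined flow 83.40 m³/s.
Travel time t = 23.2·1000 / 1.0 = 23200 s = 6.444 h.
Half-life 2.79 d → k = ln 2 / 2.79 = 0.2484 d⁻¹.
Applying C = C₀e^(−kt): 28.99 × 0.9355 = 27.12 mg/L.
At the second outfall, C = (83.40·27.12 + 8.700·585.0) / (83.40 + 8.700) = 79.82 mg/L.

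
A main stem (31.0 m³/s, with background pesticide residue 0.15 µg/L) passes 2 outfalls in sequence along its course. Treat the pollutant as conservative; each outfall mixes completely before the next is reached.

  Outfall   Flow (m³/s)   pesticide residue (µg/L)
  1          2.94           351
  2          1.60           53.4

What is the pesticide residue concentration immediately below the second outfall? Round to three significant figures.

Below outfall 1: Q → 33.94 m³/s, C = (31.00·0.1500 + 2.940·351.0)/33.94 = 30.54 µg/L.
Below outfall 2: Q → 35.54 m³/s, C = (33.94·30.54 + 1.600·53.40)/35.54 = 31.57 µg/L.

31.6 µg/L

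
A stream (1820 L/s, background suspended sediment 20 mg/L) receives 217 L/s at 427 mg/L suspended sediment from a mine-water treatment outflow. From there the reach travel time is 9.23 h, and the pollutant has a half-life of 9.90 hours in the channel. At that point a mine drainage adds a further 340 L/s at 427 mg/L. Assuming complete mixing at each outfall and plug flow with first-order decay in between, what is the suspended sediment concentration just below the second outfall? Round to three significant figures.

After mixing, C = (1820·20.00 + 217.0·427.0) / 2037 = 129100/2037 = 63.36 mg/L; combined flow 2037 L/s.
Half-life 9.90 h → k = ln 2 / 9.90 = 0.07001 h⁻¹ = 1.680 d⁻¹.
First-order decay: C = 63.36·exp(−k·t) = 63.36·0.5240 = 33.20 mg/L.
At the second outfall, C = (2037·33.20 + 340.0·427.0) / (2037 + 340.0) = 89.53 mg/L.

89.5 mg/L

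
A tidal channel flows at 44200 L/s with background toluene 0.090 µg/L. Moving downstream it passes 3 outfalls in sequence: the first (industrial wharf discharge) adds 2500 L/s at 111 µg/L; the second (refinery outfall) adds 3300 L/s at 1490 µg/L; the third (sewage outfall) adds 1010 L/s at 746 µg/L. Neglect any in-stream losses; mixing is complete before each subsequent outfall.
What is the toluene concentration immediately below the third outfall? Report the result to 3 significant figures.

Below outfall 1: Q → 46700 L/s, C = (44200·0.09000 + 2500·111.0)/46700 = 6.027 µg/L.
Below outfall 2: Q → 50000 L/s, C = (46700·6.027 + 3300·1490)/50000 = 104.0 µg/L.
Below outfall 3: Q → 51010 L/s, C = (50000·104.0 + 1010·746.0)/51010 = 116.7 µg/L.

117 µg/L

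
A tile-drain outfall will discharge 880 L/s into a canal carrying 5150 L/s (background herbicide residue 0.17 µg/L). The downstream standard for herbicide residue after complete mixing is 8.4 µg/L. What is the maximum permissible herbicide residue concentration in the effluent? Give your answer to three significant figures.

At the limit, (Qr·Cr + Qe·Cₑ)/(Qr + Qe) = 8.4:
Cₑ = (6030·8.4 − 5150·0.1700) / 880.0 = 56.56 µg/L.

56.6 µg/L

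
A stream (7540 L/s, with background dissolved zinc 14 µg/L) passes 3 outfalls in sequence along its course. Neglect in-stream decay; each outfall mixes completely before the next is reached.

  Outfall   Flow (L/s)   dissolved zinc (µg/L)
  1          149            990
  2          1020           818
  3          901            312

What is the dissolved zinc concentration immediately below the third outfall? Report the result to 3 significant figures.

After outfall 1: Q = 7540 + 149.0 = 7689 L/s; C = (7540·14.00 + 149.0·990.0)/7689 = 32.91 µg/L.
After outfall 2: Q = 7689 + 1020 = 8709 L/s; C = (7689·32.91 + 1020·818.0)/8709 = 124.9 µg/L.
After outfall 3: Q = 8709 + 901.0 = 9610 L/s; C = (8709·124.9 + 901.0·312.0)/9610 = 142.4 µg/L.

142 µg/L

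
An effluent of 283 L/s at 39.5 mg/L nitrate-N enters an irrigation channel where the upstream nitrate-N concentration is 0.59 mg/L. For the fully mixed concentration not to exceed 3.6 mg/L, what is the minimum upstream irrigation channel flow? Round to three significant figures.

3380 L/s

Set C_mix = 3.6: (Q·0.5900 + 283.0·39.50) / (Q + 283.0) = 3.6
→ Q = 283.0·(39.50 − 3.6)/(3.6 − 0.5900) = 3375 L/s.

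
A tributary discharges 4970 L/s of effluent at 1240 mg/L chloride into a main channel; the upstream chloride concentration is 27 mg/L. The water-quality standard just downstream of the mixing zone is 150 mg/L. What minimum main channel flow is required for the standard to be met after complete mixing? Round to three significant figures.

Set C_mix = 150: (Q·27.00 + 4970·1240) / (Q + 4970) = 150
→ Q = 4970·(1240 − 150)/(150 − 27.00) = 44040 L/s.

44000 L/s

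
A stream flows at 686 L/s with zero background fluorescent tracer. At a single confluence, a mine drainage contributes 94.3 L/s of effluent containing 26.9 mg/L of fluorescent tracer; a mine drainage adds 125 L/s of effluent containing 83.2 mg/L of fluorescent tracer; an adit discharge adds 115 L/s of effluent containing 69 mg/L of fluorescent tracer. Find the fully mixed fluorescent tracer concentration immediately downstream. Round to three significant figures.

20.5 mg/L

After mixing, C = (686.0·0 + 94.30·26.90 + 125.0·83.20 + 115.0·69.00) / 1020 = 20870/1020 = 20.46 mg/L.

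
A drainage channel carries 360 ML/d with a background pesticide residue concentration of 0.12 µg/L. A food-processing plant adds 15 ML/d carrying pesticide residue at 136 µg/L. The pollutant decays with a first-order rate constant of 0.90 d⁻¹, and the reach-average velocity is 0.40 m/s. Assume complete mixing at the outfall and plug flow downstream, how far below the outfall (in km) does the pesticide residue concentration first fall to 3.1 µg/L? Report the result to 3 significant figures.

22.4 km

After mixing, C = (360.0·0.1200 + 15.00·136.0) / 375.0 = 2083/375.0 = 5.555 µg/L.
Set 5.555·exp(−k·t) = 3.1 → t = ln(5.555/3.1)/k = 56000 s = 15.56 h.
Distance = v·t = 0.40·56000 = 22400 m = 22.40 km.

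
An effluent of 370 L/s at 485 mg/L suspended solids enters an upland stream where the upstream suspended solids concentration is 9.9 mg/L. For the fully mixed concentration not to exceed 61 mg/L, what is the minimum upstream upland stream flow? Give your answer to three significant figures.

3070 L/s

Set C_mix = 61: (Q·9.900 + 370.0·485.0) / (Q + 370.0) = 61
→ Q = 370.0·(485.0 − 61)/(61 − 9.900) = 3070 L/s.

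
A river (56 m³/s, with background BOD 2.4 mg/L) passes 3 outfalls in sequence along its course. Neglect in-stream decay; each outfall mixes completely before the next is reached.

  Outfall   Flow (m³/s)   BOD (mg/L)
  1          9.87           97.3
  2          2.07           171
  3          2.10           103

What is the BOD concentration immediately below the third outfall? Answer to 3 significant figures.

Outfall 1: combined Q = 65.87 m³/s; C = (56.00·2.400 + 9.870·97.30)/65.87 = 16.62 mg/L.
Outfall 2: combined Q = 67.94 m³/s; C = (65.87·16.62 + 2.070·171.0)/67.94 = 21.32 mg/L.
Outfall 3: combined Q = 70.04 m³/s; C = (67.94·21.32 + 2.100·103.0)/70.04 = 23.77 mg/L.

23.8 mg/L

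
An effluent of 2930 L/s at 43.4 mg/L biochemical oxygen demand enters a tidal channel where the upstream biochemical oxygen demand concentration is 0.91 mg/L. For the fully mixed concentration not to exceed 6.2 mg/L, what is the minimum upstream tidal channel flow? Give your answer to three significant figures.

Set C_mix = 6.2: (Q·0.9100 + 2930·43.40) / (Q + 2930) = 6.2
→ Q = 2930·(43.40 − 6.2)/(6.2 − 0.9100) = 20600 L/s.

20600 L/s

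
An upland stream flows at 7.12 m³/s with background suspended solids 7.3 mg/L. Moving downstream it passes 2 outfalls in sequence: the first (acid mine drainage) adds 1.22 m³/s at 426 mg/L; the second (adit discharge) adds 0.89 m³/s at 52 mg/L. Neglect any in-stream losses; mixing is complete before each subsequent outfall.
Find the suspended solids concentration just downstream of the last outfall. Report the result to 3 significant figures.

Below outfall 1: Q → 8.340 m³/s, C = (7.120·7.300 + 1.220·426.0)/8.340 = 68.55 mg/L.
Below outfall 2: Q → 9.230 m³/s, C = (8.340·68.55 + 0.8900·52.00)/9.230 = 66.95 mg/L.

67.0 mg/L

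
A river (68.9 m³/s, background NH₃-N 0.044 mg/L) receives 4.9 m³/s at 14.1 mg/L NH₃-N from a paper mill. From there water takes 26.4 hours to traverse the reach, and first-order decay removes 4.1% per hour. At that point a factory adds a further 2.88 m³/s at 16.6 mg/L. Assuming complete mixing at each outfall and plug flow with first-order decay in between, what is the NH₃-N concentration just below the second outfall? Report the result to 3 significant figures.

Flow-weighted average: C = (68.90·0.04400 + 4.900·14.10) / 73.80 = 72.12/73.80 = 0.9773 mg/L; combined flow 73.80 m³/s.
4.1%/h lost → k = −ln(1 − 0.041) = 0.04186 h⁻¹.
Applying C = C₀e^(−kt): 0.9773 × 0.3311 = 0.3236 mg/L.
At the second outfall, C = (73.80·0.3236 + 2.880·16.60) / (73.80 + 2.880) = 0.9349 mg/L.

0.935 mg/L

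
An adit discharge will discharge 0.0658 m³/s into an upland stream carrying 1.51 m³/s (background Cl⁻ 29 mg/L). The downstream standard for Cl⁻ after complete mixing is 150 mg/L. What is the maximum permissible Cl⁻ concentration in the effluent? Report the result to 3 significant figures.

2930 mg/L

At the limit, (Qr·Cr + Qe·Cₑ)/(Qr + Qe) = 150:
Cₑ = (1.576·150 − 1.510·29.00) / 0.06580 = 2927 mg/L.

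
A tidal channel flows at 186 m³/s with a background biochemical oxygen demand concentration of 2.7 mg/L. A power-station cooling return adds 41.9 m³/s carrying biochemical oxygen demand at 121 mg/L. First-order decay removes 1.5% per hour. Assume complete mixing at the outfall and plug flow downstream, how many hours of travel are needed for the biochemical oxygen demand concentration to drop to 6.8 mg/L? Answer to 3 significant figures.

Conservation of mass: C = (186.0·2.700 + 41.90·121.0) / 227.9 = 5572/227.9 = 24.45 mg/L.
1.5%/h lost → k = −ln(1 − 0.015) = 0.01511 h⁻¹.
24.45·exp(−k·t) = 6.8 → t = ln(24.45/6.8)/k = 304800 s = 84.67 h.

84.7 h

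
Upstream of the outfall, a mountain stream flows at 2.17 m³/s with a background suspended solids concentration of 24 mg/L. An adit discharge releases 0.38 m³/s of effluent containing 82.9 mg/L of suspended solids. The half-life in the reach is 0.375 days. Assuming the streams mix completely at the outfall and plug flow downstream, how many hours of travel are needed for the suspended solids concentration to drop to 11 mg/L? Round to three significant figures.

14.2 h

Mixed concentration C = ΣQC/ΣQ = (2.170·24.00 + 0.3800·82.90) / 2.550 = 83.58/2.550 = 32.78 mg/L.
Half-life 0.375 d → k = ln 2 / 0.375 = 1.848 d⁻¹.
32.78·exp(−k·t) = 11 → t = ln(32.78/11)/k = 51040 s = 14.18 h.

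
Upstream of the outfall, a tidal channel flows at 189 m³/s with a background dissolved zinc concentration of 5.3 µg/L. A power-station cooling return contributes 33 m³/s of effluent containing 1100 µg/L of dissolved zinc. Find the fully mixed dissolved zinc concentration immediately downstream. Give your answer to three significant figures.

Mass balance: C = (189.0·5.300 + 33.00·1100) / 222.0 = 37300/222.0 = 168.0 µg/L.

168 µg/L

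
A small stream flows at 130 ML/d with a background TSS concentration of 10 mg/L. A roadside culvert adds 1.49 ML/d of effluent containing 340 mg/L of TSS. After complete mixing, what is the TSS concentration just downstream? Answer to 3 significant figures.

Flow-weighted average: C = (130.0·10.00 + 1.490·340.0) / 131.5 = 1807/131.5 = 13.74 mg/L.

13.7 mg/L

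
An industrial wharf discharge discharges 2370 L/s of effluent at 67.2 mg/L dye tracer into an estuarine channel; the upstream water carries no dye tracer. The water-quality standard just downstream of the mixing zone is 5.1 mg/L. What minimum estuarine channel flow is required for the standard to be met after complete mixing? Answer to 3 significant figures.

28900 L/s

Set C_mix = 5.1: (Q·0 + 2370·67.20) / (Q + 2370) = 5.1
→ Q = 2370·(67.20 − 5.1)/(5.1 − 0) = 28860 L/s.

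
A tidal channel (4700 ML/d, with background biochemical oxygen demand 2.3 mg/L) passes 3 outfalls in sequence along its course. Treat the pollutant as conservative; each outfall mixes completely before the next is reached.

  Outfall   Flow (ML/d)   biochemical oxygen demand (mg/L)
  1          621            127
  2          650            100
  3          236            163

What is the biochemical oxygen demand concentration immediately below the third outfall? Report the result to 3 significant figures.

31.1 mg/L

After outfall 1: Q = 4700 + 621.0 = 5321 ML/d; C = (4700·2.300 + 621.0·127.0)/5321 = 16.85 mg/L.
After outfall 2: Q = 5321 + 650.0 = 5971 ML/d; C = (5321·16.85 + 650.0·100.0)/5971 = 25.90 mg/L.
After outfall 3: Q = 5971 + 236.0 = 6207 ML/d; C = (5971·25.90 + 236.0·163.0)/6207 = 31.12 mg/L.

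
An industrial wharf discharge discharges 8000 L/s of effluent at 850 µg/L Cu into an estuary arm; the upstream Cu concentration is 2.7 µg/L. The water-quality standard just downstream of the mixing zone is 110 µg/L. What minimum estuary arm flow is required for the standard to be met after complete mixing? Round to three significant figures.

55200 L/s

Set C_mix = 110: (Q·2.700 + 8000·850.0) / (Q + 8000) = 110
→ Q = 8000·(850.0 − 110)/(110 − 2.700) = 55170 L/s.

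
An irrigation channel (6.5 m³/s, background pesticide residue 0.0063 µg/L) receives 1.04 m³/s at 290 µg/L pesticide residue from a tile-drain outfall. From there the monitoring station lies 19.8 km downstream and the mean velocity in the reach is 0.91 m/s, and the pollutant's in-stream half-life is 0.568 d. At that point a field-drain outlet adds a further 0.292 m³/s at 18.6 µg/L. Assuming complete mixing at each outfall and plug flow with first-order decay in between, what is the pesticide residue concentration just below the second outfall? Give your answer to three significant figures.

After mixing, C = (6.500·0.006300 + 1.040·290.0) / 7.540 = 301.6/7.540 = 40.01 µg/L; combined flow 7.540 m³/s.
Travel time t = 19.8·1000 / 0.91 = 21760 s = 6.044 h.
Half-life 0.568 d → k = ln 2 / 0.568 = 1.220 d⁻¹.
After decay, C = 40.01 × e^(−kt) = 40.01 × 0.7354 = 29.42 µg/L.
Second outfall: C = (7.540·29.42 + 0.2920·18.60)/7.832 = 29.02 µg/L.

29.0 µg/L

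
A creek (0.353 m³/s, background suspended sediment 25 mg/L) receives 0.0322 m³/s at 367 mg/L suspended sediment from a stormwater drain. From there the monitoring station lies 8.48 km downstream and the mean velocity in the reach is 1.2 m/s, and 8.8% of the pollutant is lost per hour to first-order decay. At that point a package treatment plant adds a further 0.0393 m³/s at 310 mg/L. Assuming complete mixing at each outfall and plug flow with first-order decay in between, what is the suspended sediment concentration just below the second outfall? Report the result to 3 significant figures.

69.3 mg/L

Mass balance: C = (0.3530·25.00 + 0.03220·367.0) / 0.3852 = 20.64/0.3852 = 53.59 mg/L; combined flow 0.3852 m³/s.
Travel time t = 8.48·1000 / 1.2 = 7067 s = 1.963 h.
8.8%/h lost → k = −ln(1 − 0.088) = 0.09212 h⁻¹.
Decay over the reach: 53.59·exp(−kt) = 53.59·0.8346 = 44.72 mg/L.
At the second outfall, C = (0.3852·44.72 + 0.03930·310.0) / (0.3852 + 0.03930) = 69.28 mg/L.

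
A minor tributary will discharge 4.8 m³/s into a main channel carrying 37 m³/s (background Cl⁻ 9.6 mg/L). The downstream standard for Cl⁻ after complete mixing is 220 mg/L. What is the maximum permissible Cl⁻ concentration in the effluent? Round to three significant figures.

At the limit, (Qr·Cr + Qe·Cₑ)/(Qr + Qe) = 220:
Cₑ = (41.80·220 − 37.00·9.600) / 4.800 = 1842 mg/L.

1840 mg/L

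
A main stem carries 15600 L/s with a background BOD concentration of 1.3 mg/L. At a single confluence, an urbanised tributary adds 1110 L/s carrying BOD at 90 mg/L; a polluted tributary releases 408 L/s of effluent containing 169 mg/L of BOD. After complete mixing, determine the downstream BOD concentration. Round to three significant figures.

After mixing, C = (15600·1.300 + 1110·90.00 + 408.0·169.0) / 17120 = 189100/17120 = 11.05 mg/L.

11.0 mg/L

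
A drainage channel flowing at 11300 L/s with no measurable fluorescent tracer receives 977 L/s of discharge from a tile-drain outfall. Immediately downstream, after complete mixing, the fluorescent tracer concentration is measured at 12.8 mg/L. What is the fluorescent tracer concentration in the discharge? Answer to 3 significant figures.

161 mg/L

Mass balance: 11300·0 + 977.0·Cₑ = 12280·12.80
→ Cₑ = (12280·12.80 − 11300·0) / 977.0 = 160.8 mg/L.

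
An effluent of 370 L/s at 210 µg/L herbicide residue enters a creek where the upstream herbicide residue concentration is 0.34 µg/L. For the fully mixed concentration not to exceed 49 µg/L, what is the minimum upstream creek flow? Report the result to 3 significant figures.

Set C_mix = 49: (Q·0.3400 + 370.0·210.0) / (Q + 370.0) = 49
→ Q = 370.0·(210.0 − 49)/(49 − 0.3400) = 1224 L/s.

1220 L/s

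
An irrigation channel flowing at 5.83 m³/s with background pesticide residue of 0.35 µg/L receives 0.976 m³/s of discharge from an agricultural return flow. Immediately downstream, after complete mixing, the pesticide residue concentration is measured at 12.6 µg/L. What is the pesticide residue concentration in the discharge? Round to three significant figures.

85.8 µg/L

Mass balance: 5.830·0.3500 + 0.9760·Cₑ = 6.806·12.60
→ Cₑ = (6.806·12.60 − 5.830·0.3500) / 0.9760 = 85.77 µg/L.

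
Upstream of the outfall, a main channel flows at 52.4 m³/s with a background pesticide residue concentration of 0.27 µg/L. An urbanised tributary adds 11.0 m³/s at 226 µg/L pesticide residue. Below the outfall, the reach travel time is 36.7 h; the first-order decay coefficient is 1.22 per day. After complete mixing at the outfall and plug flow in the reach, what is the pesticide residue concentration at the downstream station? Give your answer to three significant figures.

6.10 µg/L

Mass balance: C = (52.40·0.2700 + 11.00·226.0) / 63.40 = 2500/63.40 = 39.43 µg/L.
After decay, C = 39.43 × e^(−kt) = 39.43 × 0.1548 = 6.105 µg/L.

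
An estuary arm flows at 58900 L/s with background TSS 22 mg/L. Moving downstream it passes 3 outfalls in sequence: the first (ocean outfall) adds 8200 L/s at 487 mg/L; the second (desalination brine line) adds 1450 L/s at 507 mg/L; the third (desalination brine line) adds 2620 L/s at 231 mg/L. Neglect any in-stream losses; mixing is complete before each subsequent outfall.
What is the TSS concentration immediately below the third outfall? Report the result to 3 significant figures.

Below outfall 1: Q → 67100 L/s, C = (58900·22.00 + 8200·487.0)/67100 = 78.83 mg/L.
Below outfall 2: Q → 68550 L/s, C = (67100·78.83 + 1450·507.0)/68550 = 87.88 mg/L.
Below outfall 3: Q → 71170 L/s, C = (68550·87.88 + 2620·231.0)/71170 = 93.15 mg/L.

93.2 mg/L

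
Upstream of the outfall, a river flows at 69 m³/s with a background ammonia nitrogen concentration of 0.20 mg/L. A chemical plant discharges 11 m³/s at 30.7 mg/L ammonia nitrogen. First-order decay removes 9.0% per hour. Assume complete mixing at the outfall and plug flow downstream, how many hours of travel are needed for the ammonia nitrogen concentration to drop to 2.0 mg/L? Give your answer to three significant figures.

8.35 h

After mixing, C = (69.00·0.2000 + 11.00·30.70) / 80.00 = 351.5/80.00 = 4.394 mg/L.
9.0%/h lost → k = −ln(1 − 0.09) = 0.09431 h⁻¹.
4.394·exp(−k·t) = 2.0 → t = ln(4.394/2.0)/k = 30040 s = 8.345 h.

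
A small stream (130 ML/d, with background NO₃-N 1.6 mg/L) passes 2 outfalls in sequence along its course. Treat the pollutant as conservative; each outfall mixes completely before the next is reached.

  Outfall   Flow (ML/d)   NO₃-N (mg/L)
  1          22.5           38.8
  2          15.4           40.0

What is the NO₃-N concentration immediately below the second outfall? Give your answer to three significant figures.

10.1 mg/L

After outfall 1: Q = 130.0 + 22.50 = 152.5 ML/d; C = (130.0·1.600 + 22.50·38.80)/152.5 = 7.089 mg/L.
After outfall 2: Q = 152.5 + 15.40 = 167.9 ML/d; C = (152.5·7.089 + 15.40·40.00)/167.9 = 10.11 mg/L.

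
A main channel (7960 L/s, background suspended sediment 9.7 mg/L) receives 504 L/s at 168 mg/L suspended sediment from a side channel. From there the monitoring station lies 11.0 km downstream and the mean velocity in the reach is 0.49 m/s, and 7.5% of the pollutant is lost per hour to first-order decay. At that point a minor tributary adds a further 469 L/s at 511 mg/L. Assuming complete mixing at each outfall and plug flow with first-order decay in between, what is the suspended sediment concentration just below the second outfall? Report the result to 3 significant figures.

38.0 mg/L

Flow-weighted average: C = (7960·9.700 + 504.0·168.0) / 8464 = 161900/8464 = 19.13 mg/L; combined flow 8464 L/s.
Travel time t = 11.0·1000 / 0.49 = 22450 s = 6.236 h.
7.5%/h lost → k = −ln(1 − 0.075) = 0.07796 h⁻¹.
Decay over the reach: 19.13·exp(−kt) = 19.13·0.6150 = 11.76 mg/L.
At the second outfall, C = (8464·11.76 + 469.0·511.0) / (8464 + 469.0) = 37.97 mg/L.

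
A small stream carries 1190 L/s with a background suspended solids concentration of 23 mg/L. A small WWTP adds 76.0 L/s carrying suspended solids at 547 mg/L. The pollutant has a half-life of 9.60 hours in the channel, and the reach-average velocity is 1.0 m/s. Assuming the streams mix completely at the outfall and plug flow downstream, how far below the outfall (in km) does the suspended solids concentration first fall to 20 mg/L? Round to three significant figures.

After mixing, C = (1190·23.00 + 76.00·547.0) / 1266 = 68940/1266 = 54.46 mg/L.
Half-life 9.60 h → k = ln 2 / 9.60 = 0.07220 h⁻¹ = 1.733 d⁻¹.
Set 54.46·exp(−k·t) = 20 → t = ln(54.46/20)/k = 49940 s = 13.87 h.
Distance = v·t = 1.0·49940 = 49940 m = 49.94 km.

49.9 km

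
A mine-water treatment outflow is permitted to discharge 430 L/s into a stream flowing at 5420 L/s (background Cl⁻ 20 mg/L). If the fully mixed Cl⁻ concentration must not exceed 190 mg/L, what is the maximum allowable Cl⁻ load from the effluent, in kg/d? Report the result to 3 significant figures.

86700 kg/d

Mass balance at the limit: 5420·20.00 + 430.0·Cₑ = 5850·190 → Cₑ = 2333 mg/L.
430.0 L/s = 0.4300 m³/s. Load = 0.4300 m³/s × 2333 g/m³ × 86 400 s/d = 86670 kg/d.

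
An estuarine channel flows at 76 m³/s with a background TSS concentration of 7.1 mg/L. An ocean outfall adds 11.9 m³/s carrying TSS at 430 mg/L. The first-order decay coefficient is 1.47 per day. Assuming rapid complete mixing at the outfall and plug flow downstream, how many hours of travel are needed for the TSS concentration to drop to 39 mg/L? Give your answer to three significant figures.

8.18 h

Mass balance: C = (76.00·7.100 + 11.90·430.0) / 87.90 = 5657/87.90 = 64.35 mg/L.
64.35·exp(−k·t) = 39 → t = ln(64.35/39)/k = 29440 s = 8.177 h.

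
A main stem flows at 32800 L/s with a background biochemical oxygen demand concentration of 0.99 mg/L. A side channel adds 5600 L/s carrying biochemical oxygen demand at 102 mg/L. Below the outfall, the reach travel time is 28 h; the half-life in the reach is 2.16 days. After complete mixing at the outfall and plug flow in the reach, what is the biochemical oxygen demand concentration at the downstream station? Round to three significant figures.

Mixed concentration C = ΣQC/ΣQ = (32800·0.9900 + 5600·102.0) / 38400 = 603700/38400 = 15.72 mg/L.
Half-life 2.16 d → k = ln 2 / 2.16 = 0.3209 d⁻¹.
Applying C = C₀e^(−kt): 15.72 × 0.6877 = 10.81 mg/L.

10.8 mg/L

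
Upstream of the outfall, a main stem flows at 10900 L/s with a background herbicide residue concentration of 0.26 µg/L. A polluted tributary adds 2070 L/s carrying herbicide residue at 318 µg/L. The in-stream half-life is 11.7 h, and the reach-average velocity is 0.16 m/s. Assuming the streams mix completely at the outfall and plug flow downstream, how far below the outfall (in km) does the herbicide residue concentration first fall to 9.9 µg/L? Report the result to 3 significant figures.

15.9 km

Mixed concentration C = ΣQC/ΣQ = (10900·0.2600 + 2070·318.0) / 12970 = 661100/12970 = 50.97 µg/L.
Half-life 11.7 h → k = ln 2 / 11.7 = 0.05924 h⁻¹ = 1.422 d⁻¹.
Set 50.97·exp(−k·t) = 9.9 → t = ln(50.97/9.9)/k = 99580 s = 27.66 h.
Distance = v·t = 0.16·99580 = 15930 m = 15.93 km.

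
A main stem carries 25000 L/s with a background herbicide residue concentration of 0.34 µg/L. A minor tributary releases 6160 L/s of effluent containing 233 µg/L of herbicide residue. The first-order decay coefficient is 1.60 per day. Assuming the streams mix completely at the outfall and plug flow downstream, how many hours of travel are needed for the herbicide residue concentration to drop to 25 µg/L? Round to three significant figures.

Flow-weighted average: C = (25000·0.3400 + 6160·233.0) / 31160 = 1444000/31160 = 46.33 µg/L.
46.33·exp(−k·t) = 25 → t = ln(46.33/25)/k = 33320 s = 9.255 h.

9.26 h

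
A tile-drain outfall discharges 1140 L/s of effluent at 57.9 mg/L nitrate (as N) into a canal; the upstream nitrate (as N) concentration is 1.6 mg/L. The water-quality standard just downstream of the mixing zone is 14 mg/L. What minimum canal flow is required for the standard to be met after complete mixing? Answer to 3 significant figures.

Set C_mix = 14: (Q·1.600 + 1140·57.90) / (Q + 1140) = 14
→ Q = 1140·(57.90 − 14)/(14 − 1.600) = 4036 L/s.

4040 L/s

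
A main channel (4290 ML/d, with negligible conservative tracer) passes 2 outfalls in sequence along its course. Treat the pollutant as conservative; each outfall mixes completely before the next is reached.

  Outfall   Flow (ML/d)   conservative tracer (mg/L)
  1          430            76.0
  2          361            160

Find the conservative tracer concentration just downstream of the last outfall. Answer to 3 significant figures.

17.8 mg/L

After outfall 1: Q = 4290 + 430.0 = 4720 ML/d; C = (4290·0 + 430.0·76.00)/4720 = 6.924 mg/L.
After outfall 2: Q = 4720 + 361.0 = 5081 ML/d; C = (4720·6.924 + 361.0·160.0)/5081 = 17.80 mg/L.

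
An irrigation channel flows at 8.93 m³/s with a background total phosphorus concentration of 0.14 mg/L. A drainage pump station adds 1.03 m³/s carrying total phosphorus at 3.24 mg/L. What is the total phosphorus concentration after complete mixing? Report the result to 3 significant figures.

Mixed concentration C = ΣQC/ΣQ = (8.930·0.1400 + 1.030·3.240) / 9.960 = 4.587/9.960 = 0.4606 mg/L.

0.461 mg/L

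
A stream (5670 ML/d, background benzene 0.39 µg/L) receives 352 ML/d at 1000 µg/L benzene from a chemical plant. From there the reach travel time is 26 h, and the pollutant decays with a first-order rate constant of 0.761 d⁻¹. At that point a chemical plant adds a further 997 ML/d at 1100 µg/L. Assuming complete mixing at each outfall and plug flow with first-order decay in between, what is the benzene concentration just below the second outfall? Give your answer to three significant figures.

178 µg/L

Mixed concentration C = ΣQC/ΣQ = (5670·0.3900 + 352.0·1000) / 6022 = 354200/6022 = 58.82 µg/L; combined flow 6022 ML/d.
Decay over the reach: 58.82·exp(−kt) = 58.82·0.4385 = 25.79 µg/L.
At the second outfall, C = (6022·25.79 + 997.0·1100) / (6022 + 997.0) = 178.4 µg/L.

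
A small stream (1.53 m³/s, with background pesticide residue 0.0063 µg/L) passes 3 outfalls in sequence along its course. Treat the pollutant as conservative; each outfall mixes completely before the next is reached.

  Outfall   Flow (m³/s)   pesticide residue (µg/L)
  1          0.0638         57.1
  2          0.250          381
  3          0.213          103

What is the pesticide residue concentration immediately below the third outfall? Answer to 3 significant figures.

Below outfall 1: Q → 1.594 m³/s, C = (1.530·0.006300 + 0.06380·57.10)/1.594 = 2.292 µg/L.
Below outfall 2: Q → 1.844 m³/s, C = (1.594·2.292 + 0.2500·381.0)/1.844 = 53.64 µg/L.
Below outfall 3: Q → 2.057 m³/s, C = (1.844·53.64 + 0.2130·103.0)/2.057 = 58.75 µg/L.

58.8 µg/L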